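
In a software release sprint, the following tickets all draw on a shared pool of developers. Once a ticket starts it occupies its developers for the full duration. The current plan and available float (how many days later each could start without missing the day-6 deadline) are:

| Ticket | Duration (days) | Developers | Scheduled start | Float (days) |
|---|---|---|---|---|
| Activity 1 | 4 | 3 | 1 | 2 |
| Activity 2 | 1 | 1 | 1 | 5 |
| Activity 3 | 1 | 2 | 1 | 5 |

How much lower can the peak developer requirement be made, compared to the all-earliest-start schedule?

3

Early-start peak: d1:6  d2:3  d3:3  d4:3  d5:0  d6:0 ⇒ 6.
Leveled (Activity 1@1, Activity 2@5, Activity 3@5): d1:3  d2:3  d3:3  d4:3  d5:3  d6:0 ⇒ 3.
Reduction 6 − 3 = 3.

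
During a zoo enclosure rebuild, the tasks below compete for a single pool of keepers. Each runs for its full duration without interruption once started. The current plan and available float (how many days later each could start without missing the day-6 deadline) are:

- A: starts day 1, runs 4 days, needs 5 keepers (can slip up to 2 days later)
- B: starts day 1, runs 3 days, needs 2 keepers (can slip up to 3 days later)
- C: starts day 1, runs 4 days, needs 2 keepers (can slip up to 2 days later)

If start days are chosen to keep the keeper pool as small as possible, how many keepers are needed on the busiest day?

Schedule A@1, B@1, C@1: d1:9  d2:9  d3:9  d4:7  d5:0  d6:0 — peak 9.

9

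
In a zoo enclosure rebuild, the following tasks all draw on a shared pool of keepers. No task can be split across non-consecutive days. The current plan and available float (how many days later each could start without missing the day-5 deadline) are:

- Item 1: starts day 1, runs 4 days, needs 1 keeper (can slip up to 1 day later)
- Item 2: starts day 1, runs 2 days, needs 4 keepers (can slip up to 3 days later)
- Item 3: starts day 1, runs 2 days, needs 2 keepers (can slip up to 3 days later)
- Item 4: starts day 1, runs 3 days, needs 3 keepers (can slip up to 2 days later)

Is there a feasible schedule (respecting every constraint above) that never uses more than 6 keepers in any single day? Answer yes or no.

yes

Schedule Item 1@1, Item 2@1, Item 3@3, Item 4@3: d1:5  d2:5  d3:6  d4:6  d5:3 — peak 6 ≤ 6.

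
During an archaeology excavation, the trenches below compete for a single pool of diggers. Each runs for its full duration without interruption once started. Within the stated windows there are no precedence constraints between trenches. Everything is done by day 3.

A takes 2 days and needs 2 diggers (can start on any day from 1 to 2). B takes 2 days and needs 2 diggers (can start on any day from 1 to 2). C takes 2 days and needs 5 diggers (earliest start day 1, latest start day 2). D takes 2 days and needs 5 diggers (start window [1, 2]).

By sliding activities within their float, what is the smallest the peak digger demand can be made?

Schedule A@1, B@1, C@1, D@1: d1:14  d2:14  d3:0 — peak 14.
No arrangement of the 16 feasible schedules does better.

14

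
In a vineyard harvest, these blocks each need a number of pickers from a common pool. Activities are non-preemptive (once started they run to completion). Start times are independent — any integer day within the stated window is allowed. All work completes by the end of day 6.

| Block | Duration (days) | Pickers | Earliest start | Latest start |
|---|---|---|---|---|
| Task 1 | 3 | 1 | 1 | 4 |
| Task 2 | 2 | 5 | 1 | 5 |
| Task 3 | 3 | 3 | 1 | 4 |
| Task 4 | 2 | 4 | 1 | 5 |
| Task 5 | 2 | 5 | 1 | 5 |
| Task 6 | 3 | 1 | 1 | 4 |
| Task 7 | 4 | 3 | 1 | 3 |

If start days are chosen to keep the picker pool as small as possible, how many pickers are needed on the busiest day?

Early-start (Task 1@1, Task 2@1, Task 3@1, Task 4@1, Task 5@1, Task 6@1, Task 7@1) gives peak 22: d1:22  d2:22  d3:8  d4:3  d5:0  d6:0.
Shift Task 3→4, Task 4→3, Task 5→5.
Schedule Task 1@1, Task 2@1, Task 3@4, Task 4@3, Task 5@5, Task 6@1, Task 7@1: d1:10  d2:10  d3:9  d4:10  d5:8  d6:8 — peak 10.
Total picker-days = 55 over 6 days ⇒ peak ≥ ⌈55/6⌉ = 10, so 10 is optimal.

10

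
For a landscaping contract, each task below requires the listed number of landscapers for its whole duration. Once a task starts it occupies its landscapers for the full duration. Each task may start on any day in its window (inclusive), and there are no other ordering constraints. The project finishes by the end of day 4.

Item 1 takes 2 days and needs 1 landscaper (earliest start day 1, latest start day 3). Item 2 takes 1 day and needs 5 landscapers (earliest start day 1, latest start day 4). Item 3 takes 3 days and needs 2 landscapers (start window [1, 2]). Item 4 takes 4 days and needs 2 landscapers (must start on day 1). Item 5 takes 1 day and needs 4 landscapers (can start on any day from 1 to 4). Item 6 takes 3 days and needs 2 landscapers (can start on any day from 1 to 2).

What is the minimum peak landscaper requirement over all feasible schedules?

9

Early-start (Item 1@1, Item 2@1, Item 3@1, Item 4@1, Item 5@1, Item 6@1) gives peak 16: d1:16  d2:7  d3:6  d4:2.
Shift Item 2→4, Item 6→2.
Schedule Item 1@1, Item 2@4, Item 3@1, Item 4@1, Item 5@1, Item 6@2: d1:9  d2:7  d3:6  d4:9 — peak 9.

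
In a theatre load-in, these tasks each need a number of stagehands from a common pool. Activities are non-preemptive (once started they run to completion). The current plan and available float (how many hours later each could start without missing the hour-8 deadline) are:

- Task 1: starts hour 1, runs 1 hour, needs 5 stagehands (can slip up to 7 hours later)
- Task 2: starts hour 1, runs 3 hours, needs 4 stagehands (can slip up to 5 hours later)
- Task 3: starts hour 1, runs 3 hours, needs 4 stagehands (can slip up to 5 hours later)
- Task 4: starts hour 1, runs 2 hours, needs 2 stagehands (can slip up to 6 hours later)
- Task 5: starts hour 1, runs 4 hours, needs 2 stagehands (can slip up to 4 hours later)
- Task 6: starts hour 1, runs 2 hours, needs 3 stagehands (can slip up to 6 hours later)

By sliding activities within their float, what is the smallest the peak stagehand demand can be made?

7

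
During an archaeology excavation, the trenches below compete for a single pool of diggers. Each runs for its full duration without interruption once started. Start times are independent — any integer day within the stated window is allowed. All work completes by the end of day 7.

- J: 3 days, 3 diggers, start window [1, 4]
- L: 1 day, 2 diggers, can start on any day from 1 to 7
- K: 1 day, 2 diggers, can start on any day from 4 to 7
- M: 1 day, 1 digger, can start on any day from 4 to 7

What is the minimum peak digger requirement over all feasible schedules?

3

Early-start (J@1, L@1, K@4, M@4) gives peak 5: d1:5  d2:3  d3:3  d4:3  d5:0  d6:0  d7:0.
Shift L→4, K→5.
Schedule J@1, L@4, K@5, M@4: d1:3  d2:3  d3:3  d4:3  d5:2  d6:0  d7:0 — peak 3.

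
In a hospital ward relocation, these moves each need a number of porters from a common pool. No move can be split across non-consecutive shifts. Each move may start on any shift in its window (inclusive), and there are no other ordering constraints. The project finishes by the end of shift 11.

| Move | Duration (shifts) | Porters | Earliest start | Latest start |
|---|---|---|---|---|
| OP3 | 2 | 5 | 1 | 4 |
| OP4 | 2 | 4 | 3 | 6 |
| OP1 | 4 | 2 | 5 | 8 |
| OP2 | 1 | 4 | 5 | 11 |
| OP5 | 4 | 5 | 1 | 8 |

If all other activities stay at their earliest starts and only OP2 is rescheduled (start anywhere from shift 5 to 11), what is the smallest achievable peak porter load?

10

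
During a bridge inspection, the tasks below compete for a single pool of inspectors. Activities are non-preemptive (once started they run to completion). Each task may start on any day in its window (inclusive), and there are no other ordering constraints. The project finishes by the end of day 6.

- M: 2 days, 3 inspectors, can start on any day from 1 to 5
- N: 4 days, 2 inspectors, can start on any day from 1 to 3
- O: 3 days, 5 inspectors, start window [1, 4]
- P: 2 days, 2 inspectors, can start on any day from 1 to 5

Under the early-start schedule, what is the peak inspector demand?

Early-start schedule: M@1, N@1, O@1, P@1.
Load per day: day 1: 12, day 2: 12, day 3: 7, day 4: 2, day 5: 0, day 6: 0.
Peak is 12.

12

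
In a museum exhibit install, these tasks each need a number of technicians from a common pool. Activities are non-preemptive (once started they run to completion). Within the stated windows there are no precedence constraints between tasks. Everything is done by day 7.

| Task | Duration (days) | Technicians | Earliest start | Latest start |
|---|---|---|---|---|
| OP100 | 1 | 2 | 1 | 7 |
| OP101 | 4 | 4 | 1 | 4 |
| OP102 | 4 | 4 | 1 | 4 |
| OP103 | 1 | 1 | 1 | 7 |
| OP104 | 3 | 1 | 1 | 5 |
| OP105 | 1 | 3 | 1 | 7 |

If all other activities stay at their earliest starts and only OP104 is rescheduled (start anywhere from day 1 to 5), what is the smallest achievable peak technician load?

OP104@1: d1:15  d2:9  d3:9  d4:8  d5:0  d6:0  d7:0 → peak 15
OP104@2: d1:14  d2:9  d3:9  d4:9  d5:0  d6:0  d7:0 → peak 14
OP104@3: d1:14  d2:8  d3:9  d4:9  d5:1  d6:0  d7:0 → peak 14
OP104@4: d1:14  d2:8  d3:8  d4:9  d5:1  d6:1  d7:0 → peak 14
OP104@5: d1:14  d2:8  d3:8  d4:8  d5:1  d6:1  d7:1 → peak 14
Best is OP104@2, peak 14.

14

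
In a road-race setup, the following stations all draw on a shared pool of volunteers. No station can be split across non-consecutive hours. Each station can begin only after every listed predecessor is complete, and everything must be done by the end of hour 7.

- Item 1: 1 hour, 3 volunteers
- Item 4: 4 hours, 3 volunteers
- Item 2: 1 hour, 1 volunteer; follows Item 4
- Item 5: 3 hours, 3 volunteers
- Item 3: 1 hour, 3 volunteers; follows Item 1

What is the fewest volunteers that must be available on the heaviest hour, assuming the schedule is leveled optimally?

6

Early-start (Item 1@1, Item 4@1, Item 2@5, Item 5@1, Item 3@2) gives peak 9: h1:9  h2:9  h3:6  h4:3  h5:1  h6:0  h7:0.
Shift Item 5→2, Item 3→5.
Schedule Item 1@1, Item 4@1, Item 2@5, Item 5@2, Item 3@5: h1:6  h2:6  h3:6  h4:6  h5:4  h6:0  h7:0 — peak 6.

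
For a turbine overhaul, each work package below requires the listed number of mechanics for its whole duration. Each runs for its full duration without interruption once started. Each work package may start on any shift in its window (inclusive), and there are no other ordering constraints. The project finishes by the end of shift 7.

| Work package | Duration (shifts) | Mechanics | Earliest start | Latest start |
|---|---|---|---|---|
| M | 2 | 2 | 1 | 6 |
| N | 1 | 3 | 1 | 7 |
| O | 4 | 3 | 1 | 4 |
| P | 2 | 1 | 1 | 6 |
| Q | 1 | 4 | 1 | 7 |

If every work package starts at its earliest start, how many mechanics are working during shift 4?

3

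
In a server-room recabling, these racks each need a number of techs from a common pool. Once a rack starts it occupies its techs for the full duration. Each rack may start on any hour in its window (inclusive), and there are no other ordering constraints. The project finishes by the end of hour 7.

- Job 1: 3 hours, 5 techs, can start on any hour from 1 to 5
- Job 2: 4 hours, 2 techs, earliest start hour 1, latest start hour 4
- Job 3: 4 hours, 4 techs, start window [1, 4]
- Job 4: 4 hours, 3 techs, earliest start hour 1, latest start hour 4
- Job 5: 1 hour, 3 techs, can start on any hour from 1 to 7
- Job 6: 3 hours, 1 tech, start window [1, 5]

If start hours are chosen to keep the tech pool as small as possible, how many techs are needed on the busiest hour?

Early-start (Job 1@1, Job 2@1, Job 3@1, Job 4@1, Job 5@1, Job 6@1) gives peak 18: h1:18  h2:15  h3:15  h4:9  h5:0  h6:0  h7:0.
Shift Job 2→2, Job 3→4, Job 4→4.
Schedule Job 1@1, Job 2@2, Job 3@4, Job 4@4, Job 5@1, Job 6@1: h1:9  h2:8  h3:8  h4:9  h5:9  h6:7  h7:7 — peak 9.
Total tech-hours = 57 over 7 hours ⇒ peak ≥ ⌈57/7⌉ = 9, so 9 is optimal.

9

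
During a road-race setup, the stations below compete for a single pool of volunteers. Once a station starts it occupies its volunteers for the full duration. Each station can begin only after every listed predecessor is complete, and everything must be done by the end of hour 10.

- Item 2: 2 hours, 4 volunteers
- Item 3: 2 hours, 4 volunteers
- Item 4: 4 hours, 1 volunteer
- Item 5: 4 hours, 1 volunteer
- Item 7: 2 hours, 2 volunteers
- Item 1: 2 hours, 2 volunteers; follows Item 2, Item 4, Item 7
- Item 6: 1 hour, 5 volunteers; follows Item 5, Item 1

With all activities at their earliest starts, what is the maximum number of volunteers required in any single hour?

Early-start schedule: Item 2@1, Item 3@1, Item 4@1, Item 5@1, Item 7@1, Item 1@5, Item 6@7.
Load per hour: hour 1: 12, hour 2: 12, hour 3: 2, hour 4: 2, hour 5: 2, hour 6: 2, hour 7: 5, hour 8: 0, hour 9: 0, hour 10: 0.
Peak is 12.

12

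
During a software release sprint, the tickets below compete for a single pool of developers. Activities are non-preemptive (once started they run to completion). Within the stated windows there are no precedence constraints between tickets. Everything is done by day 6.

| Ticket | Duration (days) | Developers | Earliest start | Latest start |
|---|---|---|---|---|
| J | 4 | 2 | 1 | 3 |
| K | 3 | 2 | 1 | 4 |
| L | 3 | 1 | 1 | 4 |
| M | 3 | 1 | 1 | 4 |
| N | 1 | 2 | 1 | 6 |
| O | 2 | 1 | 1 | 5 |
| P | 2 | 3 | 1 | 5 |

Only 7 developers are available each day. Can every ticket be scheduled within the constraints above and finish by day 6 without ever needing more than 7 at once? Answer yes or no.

Schedule J@1, K@1, L@1, M@4, N@4, O@5, P@5: d1:5  d2:5  d3:5  d4:5  d5:5  d6:5 — peak 5 ≤ 7.

yes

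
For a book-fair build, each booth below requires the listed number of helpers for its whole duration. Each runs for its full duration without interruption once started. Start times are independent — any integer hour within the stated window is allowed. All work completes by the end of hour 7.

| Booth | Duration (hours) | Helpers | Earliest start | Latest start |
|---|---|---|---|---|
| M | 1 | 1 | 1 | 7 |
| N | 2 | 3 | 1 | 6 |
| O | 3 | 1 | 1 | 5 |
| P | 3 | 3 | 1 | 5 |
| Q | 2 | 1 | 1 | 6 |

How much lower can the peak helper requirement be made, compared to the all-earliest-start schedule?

Early-start peak: h1:9  h2:8  h3:4  h4:0  h5:0  h6:0  h7:0 ⇒ 9.
Leveled (M@1, N@1, O@2, P@3, Q@5): h1:4  h2:4  h3:4  h4:4  h5:4  h6:1  h7:0 ⇒ 4.
Reduction 9 − 4 = 5.

5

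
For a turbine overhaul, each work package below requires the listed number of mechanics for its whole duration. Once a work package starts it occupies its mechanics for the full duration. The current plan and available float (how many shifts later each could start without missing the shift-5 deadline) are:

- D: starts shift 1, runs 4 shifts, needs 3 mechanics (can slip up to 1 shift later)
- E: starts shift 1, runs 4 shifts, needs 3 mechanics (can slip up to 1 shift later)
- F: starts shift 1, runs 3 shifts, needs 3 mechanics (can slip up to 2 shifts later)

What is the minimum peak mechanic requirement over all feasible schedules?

9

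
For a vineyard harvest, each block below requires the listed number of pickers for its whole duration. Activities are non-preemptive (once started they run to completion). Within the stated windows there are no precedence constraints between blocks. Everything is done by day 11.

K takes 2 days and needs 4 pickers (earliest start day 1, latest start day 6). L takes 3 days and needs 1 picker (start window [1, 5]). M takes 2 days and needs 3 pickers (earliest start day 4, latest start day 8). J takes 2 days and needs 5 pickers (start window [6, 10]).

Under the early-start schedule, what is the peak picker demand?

5

Early-start schedule: K@1, L@1, M@4, J@6.
Load per day: day 1: 5, day 2: 5, day 3: 1, day 4: 3, day 5: 3, day 6: 5, day 7: 5, day 8: 0, day 9: 0, day 10: 0, day 11: 0.
Peak is 5.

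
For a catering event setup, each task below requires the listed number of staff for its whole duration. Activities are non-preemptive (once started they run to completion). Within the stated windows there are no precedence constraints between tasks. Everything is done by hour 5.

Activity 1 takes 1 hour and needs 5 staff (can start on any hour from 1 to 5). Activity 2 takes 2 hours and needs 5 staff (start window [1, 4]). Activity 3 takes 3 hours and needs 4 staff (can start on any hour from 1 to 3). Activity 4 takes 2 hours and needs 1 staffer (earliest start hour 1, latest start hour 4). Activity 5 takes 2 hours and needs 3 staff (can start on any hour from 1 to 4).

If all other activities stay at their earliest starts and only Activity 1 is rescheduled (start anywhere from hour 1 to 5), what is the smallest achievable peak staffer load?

13

Activity 1@1: h1:18  h2:13  h3:4  h4:0  h5:0 → peak 18
Activity 1@2: h1:13  h2:18  h3:4  h4:0  h5:0 → peak 18
Activity 1@3: h1:13  h2:13  h3:9  h4:0  h5:0 → peak 13
Activity 1@4: h1:13  h2:13  h3:4  h4:5  h5:0 → peak 13
Activity 1@5: h1:13  h2:13  h3:4  h4:0  h5:5 → peak 13
Best is Activity 1@3, peak 13.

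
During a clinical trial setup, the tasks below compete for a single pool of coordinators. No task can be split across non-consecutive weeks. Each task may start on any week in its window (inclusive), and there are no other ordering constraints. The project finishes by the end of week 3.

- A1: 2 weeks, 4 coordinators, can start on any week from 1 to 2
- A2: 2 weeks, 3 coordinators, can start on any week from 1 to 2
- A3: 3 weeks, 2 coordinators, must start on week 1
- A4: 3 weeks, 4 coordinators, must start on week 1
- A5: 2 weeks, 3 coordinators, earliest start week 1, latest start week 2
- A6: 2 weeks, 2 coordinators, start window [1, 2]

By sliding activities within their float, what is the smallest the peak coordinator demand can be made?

18

Schedule A1@1, A2@1, A3@1, A4@1, A5@1, A6@1: w1:18  w2:18  w3:6 — peak 18.
No arrangement of the 16 feasible schedules does better.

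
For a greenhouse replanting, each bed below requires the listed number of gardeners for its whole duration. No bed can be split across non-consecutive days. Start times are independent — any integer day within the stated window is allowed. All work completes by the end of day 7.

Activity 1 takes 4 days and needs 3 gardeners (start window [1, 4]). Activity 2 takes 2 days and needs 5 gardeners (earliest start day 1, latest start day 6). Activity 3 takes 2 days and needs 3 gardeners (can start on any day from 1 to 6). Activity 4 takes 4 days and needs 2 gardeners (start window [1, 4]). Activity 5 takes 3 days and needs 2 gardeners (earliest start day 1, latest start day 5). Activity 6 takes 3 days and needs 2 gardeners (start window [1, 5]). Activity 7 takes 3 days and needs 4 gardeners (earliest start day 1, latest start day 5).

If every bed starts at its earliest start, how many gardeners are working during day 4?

At early start, day 4 has: Activity 1, Activity 4.
Demand: 3 + 2 = 5.

5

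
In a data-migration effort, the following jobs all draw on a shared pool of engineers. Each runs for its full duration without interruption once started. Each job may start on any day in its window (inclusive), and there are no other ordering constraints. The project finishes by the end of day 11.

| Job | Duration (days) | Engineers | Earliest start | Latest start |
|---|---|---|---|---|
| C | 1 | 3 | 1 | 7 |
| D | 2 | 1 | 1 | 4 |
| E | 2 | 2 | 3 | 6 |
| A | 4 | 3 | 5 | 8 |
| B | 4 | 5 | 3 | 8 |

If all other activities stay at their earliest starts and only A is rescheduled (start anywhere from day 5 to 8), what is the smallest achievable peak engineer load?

7

A@5: d1:4  d2:1  d3:7  d4:7  d5:8  d6:8  d7:3  d8:3  d9:0  d10:0  d11:0 → peak 8
A@6: d1:4  d2:1  d3:7  d4:7  d5:5  d6:8  d7:3  d8:3  d9:3  d10:0  d11:0 → peak 8
A@7: d1:4  d2:1  d3:7  d4:7  d5:5  d6:5  d7:3  d8:3  d9:3  d10:3  d11:0 → peak 7
A@8: d1:4  d2:1  d3:7  d4:7  d5:5  d6:5  d7:0  d8:3  d9:3  d10:3  d11:3 → peak 7
Best is A@7, peak 7.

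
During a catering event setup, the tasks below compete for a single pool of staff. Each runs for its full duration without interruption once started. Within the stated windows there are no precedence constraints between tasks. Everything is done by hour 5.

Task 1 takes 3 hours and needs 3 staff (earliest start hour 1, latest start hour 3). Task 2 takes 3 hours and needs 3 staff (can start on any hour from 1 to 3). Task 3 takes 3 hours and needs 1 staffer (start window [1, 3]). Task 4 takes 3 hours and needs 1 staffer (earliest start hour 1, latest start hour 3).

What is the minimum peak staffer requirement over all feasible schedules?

Schedule Task 1@1, Task 2@1, Task 3@1, Task 4@1: h1:8  h2:8  h3:8  h4:0  h5:0 — peak 8.

8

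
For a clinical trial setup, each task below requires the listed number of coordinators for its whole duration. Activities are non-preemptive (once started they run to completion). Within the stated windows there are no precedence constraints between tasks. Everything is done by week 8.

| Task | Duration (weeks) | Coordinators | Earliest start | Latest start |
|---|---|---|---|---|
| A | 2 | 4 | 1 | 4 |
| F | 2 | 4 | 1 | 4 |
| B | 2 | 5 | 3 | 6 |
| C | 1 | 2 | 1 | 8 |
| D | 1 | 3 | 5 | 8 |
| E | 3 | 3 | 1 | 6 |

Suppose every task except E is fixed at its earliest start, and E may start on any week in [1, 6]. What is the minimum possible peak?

E@1: w1:13  w2:11  w3:8  w4:5  w5:3  w6:0  w7:0  w8:0 → peak 13
E@2: w1:10  w2:11  w3:8  w4:8  w5:3  w6:0  w7:0  w8:0 → peak 11
E@3: w1:10  w2:8  w3:8  w4:8  w5:6  w6:0  w7:0  w8:0 → peak 10
E@4: w1:10  w2:8  w3:5  w4:8  w5:6  w6:3  w7:0  w8:0 → peak 10
E@5: w1:10  w2:8  w3:5  w4:5  w5:6  w6:3  w7:3  w8:0 → peak 10
E@6: w1:10  w2:8  w3:5  w4:5  w5:3  w6:3  w7:3  w8:3 → peak 10
Best is E@3, peak 10.

10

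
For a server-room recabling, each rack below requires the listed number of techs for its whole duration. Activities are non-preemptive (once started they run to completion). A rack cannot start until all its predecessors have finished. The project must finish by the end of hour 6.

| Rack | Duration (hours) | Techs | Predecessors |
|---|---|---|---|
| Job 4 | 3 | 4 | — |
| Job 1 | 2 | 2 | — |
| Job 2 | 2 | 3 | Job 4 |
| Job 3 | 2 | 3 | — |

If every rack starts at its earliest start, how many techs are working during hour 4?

At early start, hour 4 has: Job 2.
Demand: 3 = 3.

3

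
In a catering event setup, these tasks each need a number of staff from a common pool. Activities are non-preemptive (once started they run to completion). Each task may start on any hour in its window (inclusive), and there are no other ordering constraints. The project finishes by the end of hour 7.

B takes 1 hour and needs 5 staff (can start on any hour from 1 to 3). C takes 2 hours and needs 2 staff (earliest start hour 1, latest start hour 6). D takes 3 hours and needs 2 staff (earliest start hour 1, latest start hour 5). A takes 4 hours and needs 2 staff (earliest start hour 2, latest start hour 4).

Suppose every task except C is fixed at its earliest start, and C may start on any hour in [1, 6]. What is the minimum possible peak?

7

C@1: h1:9  h2:6  h3:4  h4:2  h5:2  h6:0  h7:0 → peak 9
C@2: h1:7  h2:6  h3:6  h4:2  h5:2  h6:0  h7:0 → peak 7
C@3: h1:7  h2:4  h3:6  h4:4  h5:2  h6:0  h7:0 → peak 7
C@4: h1:7  h2:4  h3:4  h4:4  h5:4  h6:0  h7:0 → peak 7
C@5: h1:7  h2:4  h3:4  h4:2  h5:4  h6:2  h7:0 → peak 7
C@6: h1:7  h2:4  h3:4  h4:2  h5:2  h6:2  h7:2 → peak 7
Best is C@2, peak 7.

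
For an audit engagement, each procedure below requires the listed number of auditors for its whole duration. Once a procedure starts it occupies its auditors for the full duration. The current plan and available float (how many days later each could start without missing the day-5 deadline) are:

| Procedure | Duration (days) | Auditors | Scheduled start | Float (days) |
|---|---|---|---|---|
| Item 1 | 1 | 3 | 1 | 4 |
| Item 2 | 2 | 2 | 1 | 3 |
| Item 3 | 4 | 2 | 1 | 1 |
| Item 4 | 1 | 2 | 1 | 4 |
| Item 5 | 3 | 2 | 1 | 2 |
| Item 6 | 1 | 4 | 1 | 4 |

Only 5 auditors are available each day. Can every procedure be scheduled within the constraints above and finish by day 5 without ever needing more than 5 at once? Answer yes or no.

no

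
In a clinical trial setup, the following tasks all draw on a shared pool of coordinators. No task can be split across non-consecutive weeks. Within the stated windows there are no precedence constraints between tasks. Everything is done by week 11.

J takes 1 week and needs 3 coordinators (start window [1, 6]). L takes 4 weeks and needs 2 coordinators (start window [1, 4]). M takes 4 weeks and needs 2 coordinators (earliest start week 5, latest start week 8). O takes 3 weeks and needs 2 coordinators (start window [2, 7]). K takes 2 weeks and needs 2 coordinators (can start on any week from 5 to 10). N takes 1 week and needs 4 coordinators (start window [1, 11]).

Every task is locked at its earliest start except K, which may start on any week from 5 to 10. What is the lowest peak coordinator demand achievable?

9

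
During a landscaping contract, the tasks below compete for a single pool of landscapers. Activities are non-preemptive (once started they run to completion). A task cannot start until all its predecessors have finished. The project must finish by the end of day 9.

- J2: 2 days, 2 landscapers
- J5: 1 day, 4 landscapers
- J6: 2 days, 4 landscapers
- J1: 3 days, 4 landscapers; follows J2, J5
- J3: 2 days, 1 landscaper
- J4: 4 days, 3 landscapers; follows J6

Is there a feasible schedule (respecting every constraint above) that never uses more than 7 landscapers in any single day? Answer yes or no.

yes

Schedule J2@1, J5@1, J6@2, J1@4, J3@1, J4@4: d1:7  d2:7  d3:4  d4:7  d5:7  d6:7  d7:3  d8:0  d9:0 — peak 7 ≤ 7.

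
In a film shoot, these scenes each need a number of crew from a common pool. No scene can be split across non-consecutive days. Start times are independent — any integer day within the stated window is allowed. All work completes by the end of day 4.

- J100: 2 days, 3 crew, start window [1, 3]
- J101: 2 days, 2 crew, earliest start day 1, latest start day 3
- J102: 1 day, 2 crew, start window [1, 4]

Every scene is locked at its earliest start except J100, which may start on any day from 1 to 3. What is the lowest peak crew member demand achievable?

J100@1: d1:7  d2:5  d3:0  d4:0 → peak 7
J100@2: d1:4  d2:5  d3:3  d4:0 → peak 5
J100@3: d1:4  d2:2  d3:3  d4:3 → peak 4
Best is J100@3, peak 4.

4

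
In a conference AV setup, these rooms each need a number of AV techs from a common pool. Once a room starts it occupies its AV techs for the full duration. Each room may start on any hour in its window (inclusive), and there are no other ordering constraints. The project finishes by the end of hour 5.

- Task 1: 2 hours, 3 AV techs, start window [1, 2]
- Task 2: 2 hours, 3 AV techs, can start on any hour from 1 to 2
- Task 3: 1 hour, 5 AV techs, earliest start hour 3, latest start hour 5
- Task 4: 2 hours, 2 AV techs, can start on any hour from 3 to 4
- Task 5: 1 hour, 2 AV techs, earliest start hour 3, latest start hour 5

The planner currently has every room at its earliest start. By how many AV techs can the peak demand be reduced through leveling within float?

Early-start peak: h1:6  h2:6  h3:9  h4:2  h5:0 ⇒ 9.
Leveled (Task 1@1, Task 2@1, Task 3@3, Task 4@4, Task 5@4): h1:6  h2:6  h3:5  h4:4  h5:2 ⇒ 6.
Reduction 9 − 6 = 3.

3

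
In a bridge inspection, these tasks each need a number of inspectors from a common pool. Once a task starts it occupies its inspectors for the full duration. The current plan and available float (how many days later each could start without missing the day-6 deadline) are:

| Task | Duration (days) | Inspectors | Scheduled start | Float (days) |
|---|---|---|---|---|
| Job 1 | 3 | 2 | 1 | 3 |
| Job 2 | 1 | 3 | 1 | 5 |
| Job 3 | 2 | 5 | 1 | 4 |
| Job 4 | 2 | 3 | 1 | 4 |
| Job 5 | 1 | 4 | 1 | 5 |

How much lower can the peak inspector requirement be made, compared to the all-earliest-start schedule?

12

Early-start peak: d1:17  d2:10  d3:2  d4:0  d5:0  d6:0 ⇒ 17.
Leveled (Job 1@1, Job 2@1, Job 3@4, Job 4@2, Job 5@6): d1:5  d2:5  d3:5  d4:5  d5:5  d6:4 ⇒ 5.
Reduction 17 − 5 = 12.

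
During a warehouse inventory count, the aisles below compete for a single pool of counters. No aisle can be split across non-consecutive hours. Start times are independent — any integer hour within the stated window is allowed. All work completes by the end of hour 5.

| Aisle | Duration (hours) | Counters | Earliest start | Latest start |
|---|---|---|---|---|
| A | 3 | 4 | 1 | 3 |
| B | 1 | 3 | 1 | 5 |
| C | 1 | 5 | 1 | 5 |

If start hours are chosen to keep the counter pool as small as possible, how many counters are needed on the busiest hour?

Early-start (A@1, B@1, C@1) gives peak 12: h1:12  h2:4  h3:4  h4:0  h5:0.
Shift B→4, C→5.
Schedule A@1, B@4, C@5: h1:4  h2:4  h3:4  h4:3  h5:5 — peak 5.

5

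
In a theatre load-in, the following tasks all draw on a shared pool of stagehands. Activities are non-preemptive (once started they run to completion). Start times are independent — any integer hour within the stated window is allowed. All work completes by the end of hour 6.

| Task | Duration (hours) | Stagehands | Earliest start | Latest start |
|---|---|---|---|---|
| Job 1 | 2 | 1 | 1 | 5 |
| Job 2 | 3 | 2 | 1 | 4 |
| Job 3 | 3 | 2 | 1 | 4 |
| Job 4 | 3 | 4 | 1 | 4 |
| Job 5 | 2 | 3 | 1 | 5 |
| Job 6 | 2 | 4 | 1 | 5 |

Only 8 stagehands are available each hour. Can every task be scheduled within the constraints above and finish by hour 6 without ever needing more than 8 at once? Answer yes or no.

Schedule Job 1@1, Job 2@1, Job 3@1, Job 4@3, Job 5@1, Job 6@4: h1:8  h2:8  h3:8  h4:8  h5:8  h6:0 — peak 8 ≤ 8.

yes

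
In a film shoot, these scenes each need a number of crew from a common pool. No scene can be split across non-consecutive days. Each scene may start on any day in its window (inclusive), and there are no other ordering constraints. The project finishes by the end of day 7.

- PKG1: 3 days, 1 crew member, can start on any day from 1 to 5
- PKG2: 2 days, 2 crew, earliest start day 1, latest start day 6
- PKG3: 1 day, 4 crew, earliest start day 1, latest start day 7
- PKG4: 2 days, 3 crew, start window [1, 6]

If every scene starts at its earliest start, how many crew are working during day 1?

At early start, day 1 has: PKG1, PKG2, PKG3, PKG4.
Demand: 1 + 2 + 4 + 3 = 10.

10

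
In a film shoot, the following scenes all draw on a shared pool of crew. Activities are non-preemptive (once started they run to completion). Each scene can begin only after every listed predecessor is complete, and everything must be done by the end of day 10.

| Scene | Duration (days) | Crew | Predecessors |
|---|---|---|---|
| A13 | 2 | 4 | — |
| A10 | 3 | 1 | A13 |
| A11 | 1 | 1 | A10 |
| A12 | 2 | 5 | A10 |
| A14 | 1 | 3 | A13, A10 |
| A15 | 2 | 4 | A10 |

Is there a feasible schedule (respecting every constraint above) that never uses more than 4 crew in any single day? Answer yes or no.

no

The minimum achievable peak is 5; 4 < 5, so no feasible schedule stays within the cap.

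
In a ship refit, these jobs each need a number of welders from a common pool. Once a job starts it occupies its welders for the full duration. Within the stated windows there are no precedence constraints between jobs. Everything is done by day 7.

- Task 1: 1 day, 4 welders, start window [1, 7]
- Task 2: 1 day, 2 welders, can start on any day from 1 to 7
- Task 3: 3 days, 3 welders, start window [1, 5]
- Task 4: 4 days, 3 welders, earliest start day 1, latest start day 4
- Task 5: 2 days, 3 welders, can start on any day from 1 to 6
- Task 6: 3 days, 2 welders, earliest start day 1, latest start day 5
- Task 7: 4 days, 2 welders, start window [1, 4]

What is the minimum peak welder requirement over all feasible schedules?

7

Early-start (Task 1@1, Task 2@1, Task 3@1, Task 4@1, Task 5@1, Task 6@1, Task 7@1) gives peak 19: d1:19  d2:13  d3:10  d4:5  d5:0  d6:0  d7:0.
Shift Task 2→2, Task 4→4, Task 5→6, Task 6→3, Task 7→2.
Schedule Task 1@1, Task 2@2, Task 3@1, Task 4@4, Task 5@6, Task 6@3, Task 7@2: d1:7  d2:7  d3:7  d4:7  d5:7  d6:6  d7:6 — peak 7.
Total welder-days = 47 over 7 days ⇒ peak ≥ ⌈47/7⌉ = 7, so 7 is optimal.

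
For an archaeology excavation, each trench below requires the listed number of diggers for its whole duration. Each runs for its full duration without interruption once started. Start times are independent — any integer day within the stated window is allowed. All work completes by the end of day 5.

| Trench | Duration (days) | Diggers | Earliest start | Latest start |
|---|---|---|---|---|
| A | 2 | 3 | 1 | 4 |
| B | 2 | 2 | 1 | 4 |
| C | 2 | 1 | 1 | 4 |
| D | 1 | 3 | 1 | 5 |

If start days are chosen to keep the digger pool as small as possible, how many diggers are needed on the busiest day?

3

Early-start (A@1, B@1, C@1, D@1) gives peak 9: d1:9  d2:6  d3:0  d4:0  d5:0.
Shift B→3, C→3, D→5.
Schedule A@1, B@3, C@3, D@5: d1:3  d2:3  d3:3  d4:3  d5:3 — peak 3.
Total digger-days = 15 over 5 days ⇒ peak ≥ ⌈15/5⌉ = 3, so 3 is optimal.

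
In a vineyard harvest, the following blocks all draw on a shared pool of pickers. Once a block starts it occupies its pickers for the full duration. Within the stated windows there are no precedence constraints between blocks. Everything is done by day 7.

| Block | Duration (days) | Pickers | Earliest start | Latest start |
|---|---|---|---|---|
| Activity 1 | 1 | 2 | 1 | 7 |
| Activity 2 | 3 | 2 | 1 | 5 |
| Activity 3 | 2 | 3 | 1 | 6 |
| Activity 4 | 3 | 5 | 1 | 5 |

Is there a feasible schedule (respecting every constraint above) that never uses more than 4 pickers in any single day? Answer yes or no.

no

Total picker-days = 29; over 7 days the average is 29/7 > 4, so some day must exceed 4.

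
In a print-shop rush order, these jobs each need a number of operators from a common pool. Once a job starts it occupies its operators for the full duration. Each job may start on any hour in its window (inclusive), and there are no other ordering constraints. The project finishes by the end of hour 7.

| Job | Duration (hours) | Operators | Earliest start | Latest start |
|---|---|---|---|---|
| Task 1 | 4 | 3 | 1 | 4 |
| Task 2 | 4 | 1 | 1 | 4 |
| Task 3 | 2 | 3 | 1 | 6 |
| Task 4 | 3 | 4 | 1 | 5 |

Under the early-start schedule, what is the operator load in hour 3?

8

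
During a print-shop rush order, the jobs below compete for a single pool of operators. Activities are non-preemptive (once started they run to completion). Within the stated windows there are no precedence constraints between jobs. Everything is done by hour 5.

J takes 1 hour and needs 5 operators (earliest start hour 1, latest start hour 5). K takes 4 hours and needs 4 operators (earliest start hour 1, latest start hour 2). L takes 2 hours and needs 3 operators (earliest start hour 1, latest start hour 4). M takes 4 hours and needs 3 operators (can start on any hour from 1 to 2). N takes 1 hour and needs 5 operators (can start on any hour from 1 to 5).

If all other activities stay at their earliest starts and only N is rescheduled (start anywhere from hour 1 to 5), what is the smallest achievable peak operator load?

N@1: h1:20  h2:10  h3:7  h4:7  h5:0 → peak 20
N@2: h1:15  h2:15  h3:7  h4:7  h5:0 → peak 15
N@3: h1:15  h2:10  h3:12  h4:7  h5:0 → peak 15
N@4: h1:15  h2:10  h3:7  h4:12  h5:0 → peak 15
N@5: h1:15  h2:10  h3:7  h4:7  h5:5 → peak 15
Best is N@2, peak 15.

15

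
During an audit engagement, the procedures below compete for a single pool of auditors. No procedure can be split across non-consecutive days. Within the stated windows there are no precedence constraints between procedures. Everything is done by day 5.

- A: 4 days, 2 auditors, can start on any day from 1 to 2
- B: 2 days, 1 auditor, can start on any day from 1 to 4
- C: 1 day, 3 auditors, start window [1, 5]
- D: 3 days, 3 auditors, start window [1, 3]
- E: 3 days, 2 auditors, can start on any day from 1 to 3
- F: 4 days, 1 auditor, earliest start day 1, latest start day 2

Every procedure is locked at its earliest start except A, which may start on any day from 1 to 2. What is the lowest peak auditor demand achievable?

A@1: d1:12  d2:9  d3:8  d4:3  d5:0 → peak 12
A@2: d1:10  d2:9  d3:8  d4:3  d5:2 → peak 10
Best is A@2, peak 10.

10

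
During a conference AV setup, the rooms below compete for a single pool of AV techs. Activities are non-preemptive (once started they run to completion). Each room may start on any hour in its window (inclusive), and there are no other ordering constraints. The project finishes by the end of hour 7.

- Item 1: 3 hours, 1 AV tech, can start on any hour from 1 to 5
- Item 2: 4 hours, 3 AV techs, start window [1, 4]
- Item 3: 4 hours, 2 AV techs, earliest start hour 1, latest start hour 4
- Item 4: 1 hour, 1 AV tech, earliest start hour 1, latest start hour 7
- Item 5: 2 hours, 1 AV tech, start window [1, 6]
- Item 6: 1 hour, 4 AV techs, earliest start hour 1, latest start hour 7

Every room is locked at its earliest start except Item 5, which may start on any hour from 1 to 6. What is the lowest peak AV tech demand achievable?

11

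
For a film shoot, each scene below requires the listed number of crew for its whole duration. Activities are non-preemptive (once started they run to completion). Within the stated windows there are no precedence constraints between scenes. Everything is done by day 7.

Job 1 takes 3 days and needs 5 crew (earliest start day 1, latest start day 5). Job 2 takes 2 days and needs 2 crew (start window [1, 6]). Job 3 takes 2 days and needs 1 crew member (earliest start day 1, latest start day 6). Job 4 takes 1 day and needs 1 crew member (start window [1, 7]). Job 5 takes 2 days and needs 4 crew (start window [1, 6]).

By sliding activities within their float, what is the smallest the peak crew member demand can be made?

5

Early-start (Job 1@1, Job 2@1, Job 3@1, Job 4@1, Job 5@1) gives peak 13: d1:13  d2:12  d3:5  d4:0  d5:0  d6:0  d7:0.
Shift Job 2→4, Job 3→4, Job 4→4, Job 5→6.
Schedule Job 1@1, Job 2@4, Job 3@4, Job 4@4, Job 5@6: d1:5  d2:5  d3:5  d4:4  d5:3  d6:4  d7:4 — peak 5.
Total crew member-days = 30 over 7 days ⇒ peak ≥ ⌈30/7⌉ = 5, so 5 is optimal.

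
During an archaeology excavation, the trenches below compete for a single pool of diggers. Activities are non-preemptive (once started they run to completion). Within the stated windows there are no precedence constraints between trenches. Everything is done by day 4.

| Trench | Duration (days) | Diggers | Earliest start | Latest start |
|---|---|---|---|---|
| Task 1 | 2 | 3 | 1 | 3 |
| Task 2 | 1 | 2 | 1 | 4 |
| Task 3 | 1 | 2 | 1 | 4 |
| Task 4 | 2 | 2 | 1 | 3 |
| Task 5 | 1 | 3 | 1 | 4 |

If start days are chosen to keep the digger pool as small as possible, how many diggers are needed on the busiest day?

5

Early-start (Task 1@1, Task 2@1, Task 3@1, Task 4@1, Task 5@1) gives peak 12: d1:12  d2:5  d3:0  d4:0.
Shift Task 3→2, Task 4→3, Task 5→3.
Schedule Task 1@1, Task 2@1, Task 3@2, Task 4@3, Task 5@3: d1:5  d2:5  d3:5  d4:2 — peak 5.
Total digger-days = 17 over 4 days ⇒ peak ≥ ⌈17/4⌉ = 5, so 5 is optimal.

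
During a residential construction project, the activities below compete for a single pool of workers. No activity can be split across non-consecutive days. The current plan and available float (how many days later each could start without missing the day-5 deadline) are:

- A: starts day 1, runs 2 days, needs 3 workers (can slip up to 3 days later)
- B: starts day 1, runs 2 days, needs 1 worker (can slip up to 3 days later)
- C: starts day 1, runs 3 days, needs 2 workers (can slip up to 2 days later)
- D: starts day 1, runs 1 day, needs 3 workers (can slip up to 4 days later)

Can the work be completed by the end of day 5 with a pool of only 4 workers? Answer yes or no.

no

The minimum achievable peak is 5; 4 < 5, so no feasible schedule stays within the cap.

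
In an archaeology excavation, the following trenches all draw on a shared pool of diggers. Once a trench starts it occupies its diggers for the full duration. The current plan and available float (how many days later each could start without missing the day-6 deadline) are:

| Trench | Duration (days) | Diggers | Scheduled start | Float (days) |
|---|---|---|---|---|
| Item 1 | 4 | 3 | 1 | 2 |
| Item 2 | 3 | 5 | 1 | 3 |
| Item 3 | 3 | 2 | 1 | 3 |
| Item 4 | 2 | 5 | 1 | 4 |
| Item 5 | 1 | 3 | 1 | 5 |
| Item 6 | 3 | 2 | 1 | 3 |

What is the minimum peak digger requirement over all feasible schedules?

10

Early-start (Item 1@1, Item 2@1, Item 3@1, Item 4@1, Item 5@1, Item 6@1) gives peak 20: d1:20  d2:17  d3:12  d4:3  d5:0  d6:0.
Shift Item 4→4, Item 5→5, Item 6→4.
Schedule Item 1@1, Item 2@1, Item 3@1, Item 4@4, Item 5@5, Item 6@4: d1:10  d2:10  d3:10  d4:10  d5:10  d6:2 — peak 10.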